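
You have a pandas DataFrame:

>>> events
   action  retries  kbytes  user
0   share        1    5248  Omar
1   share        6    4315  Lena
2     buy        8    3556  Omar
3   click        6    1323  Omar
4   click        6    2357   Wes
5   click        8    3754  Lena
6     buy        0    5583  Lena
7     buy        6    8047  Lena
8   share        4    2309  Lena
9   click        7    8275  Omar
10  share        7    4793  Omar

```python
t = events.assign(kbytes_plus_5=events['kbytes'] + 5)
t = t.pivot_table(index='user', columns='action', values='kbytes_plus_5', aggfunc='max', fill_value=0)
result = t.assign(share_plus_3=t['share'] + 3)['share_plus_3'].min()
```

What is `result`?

add column kbytes_plus_5 = events['kbytes'] + 5:
   action  retries  kbytes  user  kbytes_plus_5
0   share        1    5248  Omar           5253
1   share        6    4315  Lena           4320
2     buy        8    3556  Omar           3561
3   click        6    1323  Omar           1328
4   click        6    2357   Wes           2362
5   click        8    3754  Lena           3759
6     buy        0    5583  Lena           5588
7     buy        6    8047  Lena           8052
8   share        4    2309  Lena           2314
9   click        7    8275  Omar           8280
10  share        7    4793  Omar           4798
pivot: rows=user, cols=action, max(kbytes_plus_5):
action   buy  click  share
user                      
Lena    8052   3759   4320
Omar    3561   8280   5253
Wes        0   2362      0
add column share_plus_3 = t['share'] + 3:
action   buy  click  share  share_plus_3
user                                    
Lena    8052   3759   4320          4323
Omar    3561   8280   5253          5256
Wes        0   2362      0             3

3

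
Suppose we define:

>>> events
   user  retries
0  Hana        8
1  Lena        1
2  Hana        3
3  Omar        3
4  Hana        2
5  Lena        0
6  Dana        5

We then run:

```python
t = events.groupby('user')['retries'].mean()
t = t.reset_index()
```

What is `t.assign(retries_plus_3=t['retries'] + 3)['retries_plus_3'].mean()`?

6.20833333333

group by user, mean of retries:
user
Dana    5.000000
Hana    4.333333
Lena    0.500000
Omar    3.000000
Name: retries, dtype: float64
reset_index():
   user   retries
0  Dana  5.000000
1  Hana  4.333333
2  Lena  0.500000
3  Omar  3.000000
add column retries_plus_3 = t['retries'] + 3:
   user   retries  retries_plus_3
0  Dana  5.000000        8.000000
1  Hana  4.333333        7.333333
2  Lena  0.500000        3.500000
3  Omar  3.000000        6.000000
Taking the mean of column 'retries_plus_3' gives 6.20833333333.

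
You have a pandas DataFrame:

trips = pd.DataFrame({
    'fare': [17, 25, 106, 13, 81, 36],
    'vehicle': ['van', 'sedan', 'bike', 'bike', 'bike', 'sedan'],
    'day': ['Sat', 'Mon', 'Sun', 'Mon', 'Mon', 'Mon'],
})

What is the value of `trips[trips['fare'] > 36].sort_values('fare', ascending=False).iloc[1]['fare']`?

81

filter rows where fare > 36:
   fare vehicle  day
2   106    bike  Sun
4    81    bike  Mon
sort by fare descending:
   fare vehicle  day
2   106    bike  Sun
4    81    bike  Mon
The value at position 1, column 'fare' is 81.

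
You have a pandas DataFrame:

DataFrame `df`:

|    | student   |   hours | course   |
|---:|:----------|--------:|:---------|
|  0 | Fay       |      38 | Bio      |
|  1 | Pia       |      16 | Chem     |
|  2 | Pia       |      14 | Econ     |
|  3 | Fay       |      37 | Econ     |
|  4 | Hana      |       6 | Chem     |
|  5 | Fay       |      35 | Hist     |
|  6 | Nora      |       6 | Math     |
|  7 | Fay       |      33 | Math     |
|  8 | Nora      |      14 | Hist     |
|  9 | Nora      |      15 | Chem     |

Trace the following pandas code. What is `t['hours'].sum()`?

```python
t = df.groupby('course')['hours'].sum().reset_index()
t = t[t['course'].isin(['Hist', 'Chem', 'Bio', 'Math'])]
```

group by course, sum of hours:
course
Bio     38
Chem    37
Econ    51
Hist    49
Math    39
Name: hours, dtype: int64
reset_index():
  course  hours
0    Bio     38
1   Chem     37
2   Econ     51
3   Hist     49
4   Math     39
filter rows where course in ['Hist', 'Chem', 'Bio', 'Math']:
  course  hours
0    Bio     38
1   Chem     37
3   Hist     49
4   Math     39
Reading off the sum of column 'hours', we get 163.

163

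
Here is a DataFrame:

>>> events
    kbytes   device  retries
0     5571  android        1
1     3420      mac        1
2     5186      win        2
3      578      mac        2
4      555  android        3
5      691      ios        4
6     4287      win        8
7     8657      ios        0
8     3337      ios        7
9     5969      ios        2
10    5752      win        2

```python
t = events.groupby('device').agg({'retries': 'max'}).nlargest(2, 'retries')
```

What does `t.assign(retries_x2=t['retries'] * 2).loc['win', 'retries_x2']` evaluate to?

group by device, max of retries:
         retries
device          
android        3
ios            7
mac            2
win            8
take 2 rows with largest retries:
        retries
device         
win           8
ios           7
add column retries_x2 = t['retries'] * 2:
        retries  retries_x2
device                     
win           8          16
ios           7          14

16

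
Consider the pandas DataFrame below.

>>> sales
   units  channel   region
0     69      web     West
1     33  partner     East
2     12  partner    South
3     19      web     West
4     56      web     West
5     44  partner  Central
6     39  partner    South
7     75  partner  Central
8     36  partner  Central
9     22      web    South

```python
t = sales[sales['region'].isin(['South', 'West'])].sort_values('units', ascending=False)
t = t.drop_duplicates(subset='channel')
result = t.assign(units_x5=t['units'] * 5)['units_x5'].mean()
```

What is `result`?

filter rows where region in ['South', 'West']:
   units  channel region
0     69      web   West
2     12  partner  South
3     19      web   West
4     56      web   West
6     39  partner  South
9     22      web  South
sort by units descending:
   units  channel region
0     69      web   West
4     56      web   West
6     39  partner  South
9     22      web  South
3     19      web   West
2     12  partner  South
drop duplicate channel (keep=first):
   units  channel region
0     69      web   West
6     39  partner  South
add column units_x5 = t['units'] * 5:
   units  channel region  units_x5
0     69      web   West       345
6     39  partner  South       195

270.0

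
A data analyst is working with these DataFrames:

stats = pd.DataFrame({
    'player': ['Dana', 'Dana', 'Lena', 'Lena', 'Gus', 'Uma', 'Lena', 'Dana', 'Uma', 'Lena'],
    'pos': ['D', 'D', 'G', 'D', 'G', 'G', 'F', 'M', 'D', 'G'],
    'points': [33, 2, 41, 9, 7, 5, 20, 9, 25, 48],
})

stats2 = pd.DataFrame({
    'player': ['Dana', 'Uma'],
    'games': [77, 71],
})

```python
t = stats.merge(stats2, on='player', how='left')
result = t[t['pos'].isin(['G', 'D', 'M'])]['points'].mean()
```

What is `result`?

19.8888888889

merge on 'player' (how='left') → 10 rows:
  player pos  points  games
0   Dana   D      33   77.0
1   Dana   D       2   77.0
2   Lena   G      41    NaN
3   Lena   D       9    NaN
4    Gus   G       7    NaN
5    Uma   G       5   71.0
6   Lena   F      20    NaN
7   Dana   M       9   77.0
8    Uma   D      25   71.0
9   Lena   G      48    NaN
filter rows where pos in ['G', 'D', 'M']:
  player pos  points  games
0   Dana   D      33   77.0
1   Dana   D       2   77.0
2   Lena   G      41    NaN
3   Lena   D       9    NaN
4    Gus   G       7    NaN
5    Uma   G       5   71.0
7   Dana   M       9   77.0
8    Uma   D      25   71.0
9   Lena   G      48    NaN
Taking the mean of column 'points' gives 19.8888888889.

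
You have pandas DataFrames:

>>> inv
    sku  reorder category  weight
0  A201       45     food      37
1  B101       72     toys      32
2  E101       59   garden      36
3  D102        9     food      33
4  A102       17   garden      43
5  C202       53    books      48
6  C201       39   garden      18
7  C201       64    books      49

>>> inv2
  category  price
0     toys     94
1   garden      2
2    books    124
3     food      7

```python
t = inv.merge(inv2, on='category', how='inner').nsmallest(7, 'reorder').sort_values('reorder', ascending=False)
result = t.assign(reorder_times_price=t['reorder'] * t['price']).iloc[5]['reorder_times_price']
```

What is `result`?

merge on 'category' (how='inner') → 8 rows:
    sku  reorder category  weight  price
0  A201       45     food      37      7
1  B101       72     toys      32     94
2  E101       59   garden      36      2
3  D102        9     food      33      7
4  A102       17   garden      43      2
5  C202       53    books      48    124
6  C201       39   garden      18      2
7  C201       64    books      49    124
take 7 rows with smallest reorder:
    sku  reorder category  weight  price
3  D102        9     food      33      7
4  A102       17   garden      43      2
6  C201       39   garden      18      2
0  A201       45     food      37      7
5  C202       53    books      48    124
2  E101       59   garden      36      2
7  C201       64    books      49    124
sort by reorder descending:
    sku  reorder category  weight  price
7  C201       64    books      49    124
2  E101       59   garden      36      2
5  C202       53    books      48    124
0  A201       45     food      37      7
6  C201       39   garden      18      2
4  A102       17   garden      43      2
3  D102        9     food      33      7
add column reorder_times_price = t['reorder'] * t['price']:
    sku  reorder category  weight  price  reorder_times_price
7  C201       64    books      49    124                 7936
2  E101       59   garden      36      2                  118
5  C202       53    books      48    124                 6572
0  A201       45     food      37      7                  315
6  C201       39   garden      18      2                   78
4  A102       17   garden      43      2                   34
3  D102        9     food      33      7                   63
Then the value at position 5, column 'reorder_times_price': 34

34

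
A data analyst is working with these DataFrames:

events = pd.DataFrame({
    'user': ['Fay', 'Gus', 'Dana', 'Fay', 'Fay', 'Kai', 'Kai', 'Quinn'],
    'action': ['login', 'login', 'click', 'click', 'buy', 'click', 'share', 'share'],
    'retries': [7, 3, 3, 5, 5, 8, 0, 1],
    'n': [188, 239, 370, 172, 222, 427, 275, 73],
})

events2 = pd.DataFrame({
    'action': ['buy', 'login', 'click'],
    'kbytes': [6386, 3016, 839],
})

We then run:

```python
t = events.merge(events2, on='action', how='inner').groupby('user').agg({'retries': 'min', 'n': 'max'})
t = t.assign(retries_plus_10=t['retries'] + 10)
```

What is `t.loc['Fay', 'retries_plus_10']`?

merge on 'action' (how='inner') → 6 rows:
   user action  retries    n  kbytes
0   Fay  login        7  188    3016
1   Gus  login        3  239    3016
2  Dana  click        3  370     839
3   Fay  click        5  172     839
4   Fay    buy        5  222    6386
5   Kai  click        8  427     839
group by user: min(retries), max(n):
      retries    n
user              
Dana        3  370
Fay         5  222
Gus         3  239
Kai         8  427
add column retries_plus_10 = t['retries'] + 10:
      retries    n  retries_plus_10
user                               
Dana        3  370               13
Fay         5  222               15
Gus         3  239               13
Kai         8  427               18

15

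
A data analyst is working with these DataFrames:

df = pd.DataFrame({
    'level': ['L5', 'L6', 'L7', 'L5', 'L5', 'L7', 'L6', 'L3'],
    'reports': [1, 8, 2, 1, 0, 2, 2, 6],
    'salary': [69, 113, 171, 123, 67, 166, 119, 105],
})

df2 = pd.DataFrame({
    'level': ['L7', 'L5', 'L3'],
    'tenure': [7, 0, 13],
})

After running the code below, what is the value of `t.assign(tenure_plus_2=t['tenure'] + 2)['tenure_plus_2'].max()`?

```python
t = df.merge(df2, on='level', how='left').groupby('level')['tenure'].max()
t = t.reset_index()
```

15.0

merge on 'level' (how='left') → 8 rows:
  level  reports  salary  tenure
0    L5        1      69     0.0
1    L6        8     113     NaN
2    L7        2     171     7.0
3    L5        1     123     0.0
4    L5        0      67     0.0
5    L7        2     166     7.0
6    L6        2     119     NaN
7    L3        6     105    13.0
group by level, max of tenure:
level
L3    13.0
L5     0.0
L6     NaN
L7     7.0
Name: tenure, dtype: float64
reset_index():
  level  tenure
0    L3    13.0
1    L5     0.0
2    L6     NaN
3    L7     7.0
add column tenure_plus_2 = t['tenure'] + 2:
  level  tenure  tenure_plus_2
0    L3    13.0           15.0
1    L5     0.0            2.0
2    L6     NaN            NaN
3    L7     7.0            9.0
The max of column 'tenure_plus_2' is 15.0.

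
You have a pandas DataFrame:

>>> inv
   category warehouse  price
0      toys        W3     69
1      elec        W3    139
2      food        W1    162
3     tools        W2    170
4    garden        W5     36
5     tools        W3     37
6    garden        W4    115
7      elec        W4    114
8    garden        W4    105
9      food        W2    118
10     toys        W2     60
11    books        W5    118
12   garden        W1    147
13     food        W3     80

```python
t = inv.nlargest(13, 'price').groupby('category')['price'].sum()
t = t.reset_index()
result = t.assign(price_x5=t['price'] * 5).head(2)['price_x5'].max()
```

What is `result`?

take 13 rows with largest price:
   category warehouse  price
3     tools        W2    170
2      food        W1    162
12   garden        W1    147
1      elec        W3    139
9      food        W2    118
11    books        W5    118
6    garden        W4    115
7      elec        W4    114
8    garden        W4    105
13     food        W3     80
0      toys        W3     69
10     toys        W2     60
5     tools        W3     37
group by category, sum of price:
category
books     118
elec      253
food      360
garden    367
tools     207
toys      129
Name: price, dtype: int64
reset_index():
  category  price
0    books    118
1     elec    253
2     food    360
3   garden    367
4    tools    207
5     toys    129
add column price_x5 = t['price'] * 5:
  category  price  price_x5
0    books    118       590
1     elec    253      1265
2     food    360      1800
3   garden    367      1835
4    tools    207      1035
5     toys    129       645
take first 2 rows:
  category  price  price_x5
0    books    118       590
1     elec    253      1265
Finally, max of column 'price_x5' = 1265.

1265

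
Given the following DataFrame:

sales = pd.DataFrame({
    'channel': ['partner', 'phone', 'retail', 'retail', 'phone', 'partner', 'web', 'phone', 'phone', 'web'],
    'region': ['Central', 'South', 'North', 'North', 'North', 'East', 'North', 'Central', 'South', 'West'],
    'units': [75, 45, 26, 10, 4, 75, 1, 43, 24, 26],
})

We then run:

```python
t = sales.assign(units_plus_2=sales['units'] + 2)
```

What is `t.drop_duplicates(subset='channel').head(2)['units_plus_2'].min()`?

47

add column units_plus_2 = sales['units'] + 2:
   channel   region  units  units_plus_2
0  partner  Central     75            77
1    phone    South     45            47
2   retail    North     26            28
3   retail    North     10            12
4    phone    North      4             6
5  partner     East     75            77
6      web    North      1             3
7    phone  Central     43            45
8    phone    South     24            26
9      web     West     26            28
drop duplicate channel (keep=first):
   channel   region  units  units_plus_2
0  partner  Central     75            77
1    phone    South     45            47
2   retail    North     26            28
6      web    North      1             3
take first 2 rows:
   channel   region  units  units_plus_2
0  partner  Central     75            77
1    phone    South     45            47
The min of column 'units_plus_2' is 47.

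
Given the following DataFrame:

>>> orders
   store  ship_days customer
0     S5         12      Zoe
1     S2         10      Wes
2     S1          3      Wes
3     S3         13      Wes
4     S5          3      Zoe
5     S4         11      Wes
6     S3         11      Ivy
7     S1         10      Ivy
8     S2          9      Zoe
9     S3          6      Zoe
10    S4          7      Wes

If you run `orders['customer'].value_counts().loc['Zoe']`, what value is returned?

4

value_counts of customer:
customer
Wes    5
Zoe    4
Ivy    2
Name: count, dtype: int64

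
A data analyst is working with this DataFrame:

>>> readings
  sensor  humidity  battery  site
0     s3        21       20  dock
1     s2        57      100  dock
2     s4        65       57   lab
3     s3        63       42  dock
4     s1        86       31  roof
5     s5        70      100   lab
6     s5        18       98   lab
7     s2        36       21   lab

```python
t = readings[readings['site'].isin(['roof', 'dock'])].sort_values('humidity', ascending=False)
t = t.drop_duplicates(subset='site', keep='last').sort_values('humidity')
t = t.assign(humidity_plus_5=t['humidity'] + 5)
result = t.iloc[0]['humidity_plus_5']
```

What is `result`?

filter rows where site in ['roof', 'dock']:
  sensor  humidity  battery  site
0     s3        21       20  dock
1     s2        57      100  dock
3     s3        63       42  dock
4     s1        86       31  roof
sort by humidity descending:
  sensor  humidity  battery  site
4     s1        86       31  roof
3     s3        63       42  dock
1     s2        57      100  dock
0     s3        21       20  dock
drop duplicate site (keep=last):
  sensor  humidity  battery  site
4     s1        86       31  roof
0     s3        21       20  dock
sort by humidity:
  sensor  humidity  battery  site
0     s3        21       20  dock
4     s1        86       31  roof
add column humidity_plus_5 = t['humidity'] + 5:
  sensor  humidity  battery  site  humidity_plus_5
0     s3        21       20  dock               26
4     s1        86       31  roof               91
Finally, value at position 0, column 'humidity_plus_5' = 26.

26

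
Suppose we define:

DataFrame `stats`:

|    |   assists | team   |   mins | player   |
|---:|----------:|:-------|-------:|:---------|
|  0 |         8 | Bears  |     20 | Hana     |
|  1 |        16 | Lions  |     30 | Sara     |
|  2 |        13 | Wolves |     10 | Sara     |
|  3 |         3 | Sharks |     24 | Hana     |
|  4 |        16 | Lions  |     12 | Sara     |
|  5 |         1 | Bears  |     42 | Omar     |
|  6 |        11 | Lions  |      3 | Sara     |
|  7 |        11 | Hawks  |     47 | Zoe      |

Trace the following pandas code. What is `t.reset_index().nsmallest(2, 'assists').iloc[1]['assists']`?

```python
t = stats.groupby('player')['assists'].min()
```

3

group by player, min of assists:
player
Hana     3
Omar     1
Sara    11
Zoe     11
Name: assists, dtype: int64
reset_index():
  player  assists
0   Hana        3
1   Omar        1
2   Sara       11
3    Zoe       11
take 2 rows with smallest assists:
  player  assists
1   Omar        1
0   Hana        3
Then the value at position 1, column 'assists': 3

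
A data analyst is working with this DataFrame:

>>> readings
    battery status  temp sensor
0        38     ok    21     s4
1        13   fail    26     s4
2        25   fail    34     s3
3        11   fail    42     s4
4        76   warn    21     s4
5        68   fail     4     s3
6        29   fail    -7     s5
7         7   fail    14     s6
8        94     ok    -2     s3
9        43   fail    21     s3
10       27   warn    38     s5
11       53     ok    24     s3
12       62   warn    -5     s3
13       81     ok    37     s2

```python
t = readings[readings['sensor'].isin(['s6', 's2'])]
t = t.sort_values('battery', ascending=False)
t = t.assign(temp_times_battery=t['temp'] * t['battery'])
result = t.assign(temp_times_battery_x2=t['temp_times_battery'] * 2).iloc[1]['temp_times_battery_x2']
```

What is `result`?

196

filter rows where sensor in ['s6', 's2']:
    battery status  temp sensor
7         7   fail    14     s6
13       81     ok    37     s2
sort by battery descending:
    battery status  temp sensor
13       81     ok    37     s2
7         7   fail    14     s6
add column temp_times_battery = t['temp'] * t['battery']:
    battery status  temp sensor  temp_times_battery
13       81     ok    37     s2                2997
7         7   fail    14     s6                  98
add column temp_times_battery_x2 = t['temp_times_battery'] * 2:
    battery status  temp sensor  temp_times_battery  temp_times_battery_x2
13       81     ok    37     s2                2997                   5994
7         7   fail    14     s6                  98                    196
So iloc[1]['temp_times_battery_x2'] = 196.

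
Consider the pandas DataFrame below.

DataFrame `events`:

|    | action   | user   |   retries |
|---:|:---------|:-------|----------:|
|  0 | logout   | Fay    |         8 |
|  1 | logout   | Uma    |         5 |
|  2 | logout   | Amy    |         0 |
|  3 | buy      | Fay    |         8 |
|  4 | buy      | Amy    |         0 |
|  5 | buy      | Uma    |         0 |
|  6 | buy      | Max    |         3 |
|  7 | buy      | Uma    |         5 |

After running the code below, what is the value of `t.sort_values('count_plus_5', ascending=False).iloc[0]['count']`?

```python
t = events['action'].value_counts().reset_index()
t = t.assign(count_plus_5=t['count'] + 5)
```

5

value_counts of action:
action
buy       5
logout    3
Name: count, dtype: int64
reset_index():
   action  count
0     buy      5
1  logout      3
add column count_plus_5 = t['count'] + 5:
   action  count  count_plus_5
0     buy      5            10
1  logout      3             8
sort by count_plus_5 descending:
   action  count  count_plus_5
0     buy      5            10
1  logout      3             8
Then the value at position 0, column 'count': 5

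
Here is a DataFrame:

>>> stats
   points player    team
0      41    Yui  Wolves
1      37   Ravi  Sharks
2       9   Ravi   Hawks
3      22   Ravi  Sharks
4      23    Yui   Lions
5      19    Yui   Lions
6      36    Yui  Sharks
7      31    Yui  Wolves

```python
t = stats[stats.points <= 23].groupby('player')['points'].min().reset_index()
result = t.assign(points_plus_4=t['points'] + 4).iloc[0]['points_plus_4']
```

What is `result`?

filter rows where points <= 23:
   points player    team
2       9   Ravi   Hawks
3      22   Ravi  Sharks
4      23    Yui   Lions
5      19    Yui   Lions
group by player, min of points:
player
Ravi     9
Yui     19
Name: points, dtype: int64
reset_index():
  player  points
0   Ravi       9
1    Yui      19
add column points_plus_4 = t['points'] + 4:
  player  points  points_plus_4
0   Ravi       9             13
1    Yui      19             23
Then the value at position 0, column 'points_plus_4': 13

13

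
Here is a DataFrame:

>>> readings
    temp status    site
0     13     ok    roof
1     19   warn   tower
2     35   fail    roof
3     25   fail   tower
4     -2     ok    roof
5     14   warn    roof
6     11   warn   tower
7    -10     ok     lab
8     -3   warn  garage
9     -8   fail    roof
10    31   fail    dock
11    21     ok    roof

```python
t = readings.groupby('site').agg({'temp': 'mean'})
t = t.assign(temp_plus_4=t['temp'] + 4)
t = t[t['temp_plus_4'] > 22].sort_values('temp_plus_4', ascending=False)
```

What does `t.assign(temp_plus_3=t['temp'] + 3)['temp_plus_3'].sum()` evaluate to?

55.3333333333

group by site, mean of temp:
             temp
site             
dock    31.000000
garage  -3.000000
lab    -10.000000
roof    12.166667
tower   18.333333
add column temp_plus_4 = t['temp'] + 4:
             temp  temp_plus_4
site                          
dock    31.000000    35.000000
garage  -3.000000     1.000000
lab    -10.000000    -6.000000
roof    12.166667    16.166667
tower   18.333333    22.333333
filter rows where temp_plus_4 > 22:
            temp  temp_plus_4
site                         
dock   31.000000    35.000000
tower  18.333333    22.333333
sort by temp_plus_4 descending:
            temp  temp_plus_4
site                         
dock   31.000000    35.000000
tower  18.333333    22.333333
add column temp_plus_3 = t['temp'] + 3:
            temp  temp_plus_4  temp_plus_3
site                                      
dock   31.000000    35.000000    34.000000
tower  18.333333    22.333333    21.333333
Hence 55.3333333333.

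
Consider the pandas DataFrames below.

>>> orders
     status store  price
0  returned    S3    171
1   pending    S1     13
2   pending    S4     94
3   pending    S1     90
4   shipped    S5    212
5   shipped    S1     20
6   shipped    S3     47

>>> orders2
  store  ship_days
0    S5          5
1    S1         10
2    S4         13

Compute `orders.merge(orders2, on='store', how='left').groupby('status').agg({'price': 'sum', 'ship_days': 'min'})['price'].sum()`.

merge on 'store' (how='left') → 7 rows:
     status store  price  ship_days
0  returned    S3    171        NaN
1   pending    S1     13       10.0
2   pending    S4     94       13.0
3   pending    S1     90       10.0
4   shipped    S5    212        5.0
5   shipped    S1     20       10.0
6   shipped    S3     47        NaN
group by status: sum(price), min(ship_days):
          price  ship_days
status                    
pending     197       10.0
returned    171        NaN
shipped     279        5.0
Reading off the sum of column 'price', we get 647.

647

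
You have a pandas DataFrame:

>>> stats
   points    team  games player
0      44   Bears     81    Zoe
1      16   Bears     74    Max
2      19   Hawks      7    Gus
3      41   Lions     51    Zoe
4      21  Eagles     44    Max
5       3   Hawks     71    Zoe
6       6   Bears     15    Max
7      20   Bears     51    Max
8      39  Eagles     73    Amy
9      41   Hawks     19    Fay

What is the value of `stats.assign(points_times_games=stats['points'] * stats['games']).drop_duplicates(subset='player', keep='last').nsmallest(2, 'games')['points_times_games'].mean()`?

456.0

add column points_times_games = stats['points'] * stats['games']:
   points    team  games player  points_times_games
0      44   Bears     81    Zoe                3564
1      16   Bears     74    Max                1184
2      19   Hawks      7    Gus                 133
3      41   Lions     51    Zoe                2091
4      21  Eagles     44    Max                 924
5       3   Hawks     71    Zoe                 213
6       6   Bears     15    Max                  90
7      20   Bears     51    Max                1020
8      39  Eagles     73    Amy                2847
9      41   Hawks     19    Fay                 779
drop duplicate player (keep=last):
   points    team  games player  points_times_games
2      19   Hawks      7    Gus                 133
5       3   Hawks     71    Zoe                 213
7      20   Bears     51    Max                1020
8      39  Eagles     73    Amy                2847
9      41   Hawks     19    Fay                 779
take 2 rows with smallest games:
   points   team  games player  points_times_games
2      19  Hawks      7    Gus                 133
9      41  Hawks     19    Fay                 779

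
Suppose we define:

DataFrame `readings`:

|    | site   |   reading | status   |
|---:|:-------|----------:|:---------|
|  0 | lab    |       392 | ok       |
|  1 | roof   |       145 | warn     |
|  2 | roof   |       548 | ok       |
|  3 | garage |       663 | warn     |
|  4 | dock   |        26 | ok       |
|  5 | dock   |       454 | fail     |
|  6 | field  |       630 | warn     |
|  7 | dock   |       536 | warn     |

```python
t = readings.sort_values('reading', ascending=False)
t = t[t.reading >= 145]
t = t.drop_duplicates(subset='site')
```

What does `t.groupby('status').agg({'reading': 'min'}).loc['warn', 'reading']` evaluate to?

536

sort by reading descending:
     site  reading status
3  garage      663   warn
6   field      630   warn
2    roof      548     ok
7    dock      536   warn
5    dock      454   fail
0     lab      392     ok
1    roof      145   warn
4    dock       26     ok
filter rows where reading >= 145:
     site  reading status
3  garage      663   warn
6   field      630   warn
2    roof      548     ok
7    dock      536   warn
5    dock      454   fail
0     lab      392     ok
1    roof      145   warn
drop duplicate site (keep=first):
     site  reading status
3  garage      663   warn
6   field      630   warn
2    roof      548     ok
7    dock      536   warn
0     lab      392     ok
group by status, min of reading:
        reading
status         
ok          392
warn        536
value at row 'warn', column 'reading' → 536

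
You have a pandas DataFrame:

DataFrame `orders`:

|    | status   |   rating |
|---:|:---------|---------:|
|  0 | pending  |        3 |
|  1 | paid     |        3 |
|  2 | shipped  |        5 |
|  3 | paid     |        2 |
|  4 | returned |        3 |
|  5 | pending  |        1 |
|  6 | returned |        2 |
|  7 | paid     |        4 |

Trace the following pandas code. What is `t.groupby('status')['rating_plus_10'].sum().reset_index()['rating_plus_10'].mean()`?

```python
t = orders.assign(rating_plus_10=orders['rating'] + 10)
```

add column rating_plus_10 = orders['rating'] + 10:
     status  rating  rating_plus_10
0   pending       3              13
1      paid       3              13
2   shipped       5              15
3      paid       2              12
4  returned       3              13
5   pending       1              11
6  returned       2              12
7      paid       4              14
group by status, sum of rating_plus_10:
status
paid        39
pending     24
returned    25
shipped     15
Name: rating_plus_10, dtype: int64
reset_index():
     status  rating_plus_10
0      paid              39
1   pending              24
2  returned              25
3   shipped              15

25.75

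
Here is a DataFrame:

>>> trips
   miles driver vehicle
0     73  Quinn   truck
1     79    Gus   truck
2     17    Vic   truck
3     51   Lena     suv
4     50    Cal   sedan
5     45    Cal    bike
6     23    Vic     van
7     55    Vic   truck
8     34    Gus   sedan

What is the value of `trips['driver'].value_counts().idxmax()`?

value_counts of driver:
driver
Vic      3
Gus      2
Cal      2
Quinn    1
Lena     1
Name: count, dtype: int64
Taking the label with the largest value gives Vic.

Vic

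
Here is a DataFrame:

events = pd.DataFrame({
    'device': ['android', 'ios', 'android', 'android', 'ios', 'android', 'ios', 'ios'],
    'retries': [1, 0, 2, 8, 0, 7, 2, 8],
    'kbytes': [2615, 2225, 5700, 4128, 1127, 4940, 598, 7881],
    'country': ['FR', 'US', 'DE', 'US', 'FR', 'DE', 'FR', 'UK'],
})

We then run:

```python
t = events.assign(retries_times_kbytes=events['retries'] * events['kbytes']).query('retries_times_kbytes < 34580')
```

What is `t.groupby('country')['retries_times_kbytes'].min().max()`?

11400

add column retries_times_kbytes = events['retries'] * events['kbytes']:
    device  retries  kbytes country  retries_times_kbytes
0  android        1    2615      FR                  2615
1      ios        0    2225      US                     0
2  android        2    5700      DE                 11400
3  android        8    4128      US                 33024
4      ios        0    1127      FR                     0
5  android        7    4940      DE                 34580
6      ios        2     598      FR                  1196
7      ios        8    7881      UK                 63048
filter rows where retries_times_kbytes < 34580:
    device  retries  kbytes country  retries_times_kbytes
0  android        1    2615      FR                  2615
1      ios        0    2225      US                     0
2  android        2    5700      DE                 11400
3  android        8    4128      US                 33024
4      ios        0    1127      FR                     0
6      ios        2     598      FR                  1196
group by country, min of retries_times_kbytes:
country
DE    11400
FR        0
US        0
Name: retries_times_kbytes, dtype: int64
So max() = 11400.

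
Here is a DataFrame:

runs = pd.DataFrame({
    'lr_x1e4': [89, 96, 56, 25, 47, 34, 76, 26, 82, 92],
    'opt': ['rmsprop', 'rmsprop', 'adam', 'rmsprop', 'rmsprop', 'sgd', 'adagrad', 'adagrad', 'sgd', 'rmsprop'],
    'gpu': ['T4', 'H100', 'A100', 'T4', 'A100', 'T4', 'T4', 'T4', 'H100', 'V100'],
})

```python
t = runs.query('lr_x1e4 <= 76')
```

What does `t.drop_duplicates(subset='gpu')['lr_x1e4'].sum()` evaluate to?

filter rows where lr_x1e4 <= 76:
   lr_x1e4      opt   gpu
2       56     adam  A100
3       25  rmsprop    T4
4       47  rmsprop  A100
5       34      sgd    T4
6       76  adagrad    T4
7       26  adagrad    T4
drop duplicate gpu (keep=first):
   lr_x1e4      opt   gpu
2       56     adam  A100
3       25  rmsprop    T4
Hence 81.

81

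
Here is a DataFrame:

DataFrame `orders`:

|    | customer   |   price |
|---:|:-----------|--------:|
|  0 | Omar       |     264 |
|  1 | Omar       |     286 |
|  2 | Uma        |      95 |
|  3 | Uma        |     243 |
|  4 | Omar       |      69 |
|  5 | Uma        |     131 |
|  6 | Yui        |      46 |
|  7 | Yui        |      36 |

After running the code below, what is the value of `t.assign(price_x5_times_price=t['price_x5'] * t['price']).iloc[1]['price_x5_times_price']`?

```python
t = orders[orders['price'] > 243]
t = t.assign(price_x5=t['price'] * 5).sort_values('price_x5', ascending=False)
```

348480

filter rows where price > 243:
  customer  price
0     Omar    264
1     Omar    286
add column price_x5 = t['price'] * 5:
  customer  price  price_x5
0     Omar    264      1320
1     Omar    286      1430
sort by price_x5 descending:
  customer  price  price_x5
1     Omar    286      1430
0     Omar    264      1320
add column price_x5_times_price = t['price_x5'] * t['price']:
  customer  price  price_x5  price_x5_times_price
1     Omar    286      1430                408980
0     Omar    264      1320                348480
The value at position 1, column 'price_x5_times_price' is 348480.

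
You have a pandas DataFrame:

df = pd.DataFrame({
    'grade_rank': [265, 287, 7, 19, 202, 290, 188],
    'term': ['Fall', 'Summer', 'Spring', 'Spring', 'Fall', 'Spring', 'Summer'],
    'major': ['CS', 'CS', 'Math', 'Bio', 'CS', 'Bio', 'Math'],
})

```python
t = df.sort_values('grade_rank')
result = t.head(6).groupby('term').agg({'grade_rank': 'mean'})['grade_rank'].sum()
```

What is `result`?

sort by grade_rank:
   grade_rank    term major
2           7  Spring  Math
3          19  Spring   Bio
6         188  Summer  Math
4         202    Fall    CS
0         265    Fall    CS
1         287  Summer    CS
5         290  Spring   Bio
take first 6 rows:
   grade_rank    term major
2           7  Spring  Math
3          19  Spring   Bio
6         188  Summer  Math
4         202    Fall    CS
0         265    Fall    CS
1         287  Summer    CS
group by term, mean of grade_rank:
        grade_rank
term              
Fall         233.5
Spring        13.0
Summer       237.5
Taking the sum of column 'grade_rank' gives 484.0.

484.0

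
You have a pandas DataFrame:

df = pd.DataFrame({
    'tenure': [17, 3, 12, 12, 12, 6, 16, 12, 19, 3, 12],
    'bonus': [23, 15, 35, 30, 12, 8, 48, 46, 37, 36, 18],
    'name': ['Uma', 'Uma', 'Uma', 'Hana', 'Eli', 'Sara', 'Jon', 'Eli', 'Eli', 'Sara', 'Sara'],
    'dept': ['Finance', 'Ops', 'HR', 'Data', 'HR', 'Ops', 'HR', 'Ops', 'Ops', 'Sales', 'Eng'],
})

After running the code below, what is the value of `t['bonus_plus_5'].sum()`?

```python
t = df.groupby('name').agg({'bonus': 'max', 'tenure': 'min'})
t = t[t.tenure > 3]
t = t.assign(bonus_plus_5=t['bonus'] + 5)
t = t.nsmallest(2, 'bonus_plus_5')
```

group by name: max(bonus), min(tenure):
      bonus  tenure
name               
Eli      46      12
Hana     30      12
Jon      48      16
Sara     36       3
Uma      35       3
filter rows where tenure > 3:
      bonus  tenure
name               
Eli      46      12
Hana     30      12
Jon      48      16
add column bonus_plus_5 = t['bonus'] + 5:
      bonus  tenure  bonus_plus_5
name                             
Eli      46      12            51
Hana     30      12            35
Jon      48      16            53
take 2 rows with smallest bonus_plus_5:
      bonus  tenure  bonus_plus_5
name                             
Hana     30      12            35
Eli      46      12            51

86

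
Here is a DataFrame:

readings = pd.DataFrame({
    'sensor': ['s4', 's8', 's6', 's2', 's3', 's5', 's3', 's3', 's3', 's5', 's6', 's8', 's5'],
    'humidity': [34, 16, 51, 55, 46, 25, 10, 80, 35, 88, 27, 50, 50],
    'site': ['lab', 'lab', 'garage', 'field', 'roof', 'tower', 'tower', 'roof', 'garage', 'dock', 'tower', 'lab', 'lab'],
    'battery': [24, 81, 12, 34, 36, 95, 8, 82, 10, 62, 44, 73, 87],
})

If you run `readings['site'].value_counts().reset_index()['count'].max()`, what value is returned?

value_counts of site:
site
lab       4
tower     3
garage    2
roof      2
field     1
dock      1
Name: count, dtype: int64
reset_index():
     site  count
0     lab      4
1   tower      3
2  garage      2
3    roof      2
4   field      1
5    dock      1
The max of column 'count' is 4.

4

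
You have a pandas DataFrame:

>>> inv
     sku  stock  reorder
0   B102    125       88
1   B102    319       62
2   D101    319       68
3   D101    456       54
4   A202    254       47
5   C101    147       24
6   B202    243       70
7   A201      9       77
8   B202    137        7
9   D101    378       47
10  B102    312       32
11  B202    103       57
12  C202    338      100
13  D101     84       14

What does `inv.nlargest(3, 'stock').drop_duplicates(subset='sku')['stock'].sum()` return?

take 3 rows with largest stock:
     sku  stock  reorder
3   D101    456       54
9   D101    378       47
12  C202    338      100
drop duplicate sku (keep=first):
     sku  stock  reorder
3   D101    456       54
12  C202    338      100
Then the sum of column 'stock': 794

794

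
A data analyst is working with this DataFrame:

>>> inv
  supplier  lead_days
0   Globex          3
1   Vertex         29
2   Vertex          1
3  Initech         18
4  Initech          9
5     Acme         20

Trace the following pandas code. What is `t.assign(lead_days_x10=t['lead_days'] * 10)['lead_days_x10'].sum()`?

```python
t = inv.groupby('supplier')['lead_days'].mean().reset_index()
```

group by supplier, mean of lead_days:
supplier
Acme       20.0
Globex      3.0
Initech    13.5
Vertex     15.0
Name: lead_days, dtype: float64
reset_index():
  supplier  lead_days
0     Acme       20.0
1   Globex        3.0
2  Initech       13.5
3   Vertex       15.0
add column lead_days_x10 = t['lead_days'] * 10:
  supplier  lead_days  lead_days_x10
0     Acme       20.0          200.0
1   Globex        3.0           30.0
2  Initech       13.5          135.0
3   Vertex       15.0          150.0

515.0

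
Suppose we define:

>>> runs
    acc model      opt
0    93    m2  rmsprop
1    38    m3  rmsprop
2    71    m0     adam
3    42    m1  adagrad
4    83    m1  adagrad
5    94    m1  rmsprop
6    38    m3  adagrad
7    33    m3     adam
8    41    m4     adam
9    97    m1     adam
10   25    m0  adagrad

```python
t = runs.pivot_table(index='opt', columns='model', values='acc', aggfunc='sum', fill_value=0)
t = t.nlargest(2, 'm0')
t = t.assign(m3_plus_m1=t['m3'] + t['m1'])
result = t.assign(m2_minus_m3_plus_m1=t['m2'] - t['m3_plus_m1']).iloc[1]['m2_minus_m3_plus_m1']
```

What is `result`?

pivot: rows=opt, cols=model, sum(acc):
model    m0   m1  m2  m3  m4
opt                         
adagrad  25  125   0  38   0
adam     71   97   0  33  41
rmsprop   0   94  93  38   0
take 2 rows with largest m0:
model    m0   m1  m2  m3  m4
opt                         
adam     71   97   0  33  41
adagrad  25  125   0  38   0
add column m3_plus_m1 = t['m3'] + t['m1']:
model    m0   m1  m2  m3  m4  m3_plus_m1
opt                                     
adam     71   97   0  33  41         130
adagrad  25  125   0  38   0         163
add column m2_minus_m3_plus_m1 = t['m2'] - t['m3_plus_m1']:
model    m0   m1  m2  m3  m4  m3_plus_m1  m2_minus_m3_plus_m1
opt                                                          
adam     71   97   0  33  41         130                 -130
adagrad  25  125   0  38   0         163                 -163
Taking the value at position 1, column 'm2_minus_m3_plus_m1' gives -163.

-163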